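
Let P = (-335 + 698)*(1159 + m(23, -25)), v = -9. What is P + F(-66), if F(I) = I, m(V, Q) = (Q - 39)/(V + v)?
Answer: 2932941/7 ≈ 4.1899e+5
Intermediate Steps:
m(V, Q) = (-39 + Q)/(-9 + V) (m(V, Q) = (Q - 39)/(V - 9) = (-39 + Q)/(-9 + V))
P = 2933403/7 (P = (-335 + 698)*(1159 + (-39 - 25)/(-9 + 23)) = 363*(1159 - 64/14) = 363*(1159 + (1/14)*(-64)) = 363*(1159 - 32/7) = 363*(8081/7) = 2933403/7 ≈ 4.1906e+5)
P + F(-66) = 2933403/7 - 66 = 2932941/7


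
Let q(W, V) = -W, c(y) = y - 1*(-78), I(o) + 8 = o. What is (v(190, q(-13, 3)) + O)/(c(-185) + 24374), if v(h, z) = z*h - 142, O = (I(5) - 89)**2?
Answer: 10792/24267 ≈ 0.44472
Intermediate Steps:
I(o) = -8 + o
c(y) = 78 + y (c(y) = y + 78 = 78 + y)
O = 8464 (O = ((-8 + 5) - 89)**2 = (-3 - 89)**2 = (-92)**2 = 8464)
v(h, z) = -142 + h*z (v(h, z) = h*z - 142 = -142 + h*z)
(v(190, q(-13, 3)) + O)/(c(-185) + 24374) = ((-142 + 190*(-1*(-13))) + 8464)/((78 - 185) + 24374) = ((-142 + 190*13) + 8464)/(-107 + 24374) = ((-142 + 2470) + 8464)/24267 = (2328 + 8464)*(1/24267) = 10792*(1/24267) = 10792/24267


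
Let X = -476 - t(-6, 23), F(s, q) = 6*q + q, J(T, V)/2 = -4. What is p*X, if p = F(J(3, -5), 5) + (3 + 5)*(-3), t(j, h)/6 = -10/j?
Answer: -5346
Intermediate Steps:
J(T, V) = -8 (J(T, V) = 2*(-4) = -8)
F(s, q) = 7*q
t(j, h) = -60/j (t(j, h) = 6*(-10/j) = -60/j)
p = 11 (p = 7*5 + (3 + 5)*(-3) = 35 + 8*(-3) = 35 - 24 = 11)
X = -486 (X = -476 - (-60)/(-6) = -476 - (-60)*(-1)/6 = -476 - 1*10 = -476 - 10 = -486)
p*X = 11*(-486) = -5346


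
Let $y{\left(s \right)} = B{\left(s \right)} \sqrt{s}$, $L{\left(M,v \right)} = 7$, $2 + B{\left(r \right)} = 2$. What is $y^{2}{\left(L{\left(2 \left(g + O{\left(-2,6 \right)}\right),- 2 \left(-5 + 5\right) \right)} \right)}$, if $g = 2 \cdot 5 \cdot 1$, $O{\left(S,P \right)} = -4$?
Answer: $0$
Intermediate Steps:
$B{\left(r \right)} = 0$ ($B{\left(r \right)} = -2 + 2 = 0$)
$g = 10$ ($g = 10 \cdot 1 = 10$)
$y{\left(s \right)} = 0$ ($y{\left(s \right)} = 0 \sqrt{s} = 0$)
$y^{2}{\left(L{\left(2 \left(g + O{\left(-2,6 \right)}\right),- 2 \left(-5 + 5\right) \right)} \right)} = 0^{2} = 0$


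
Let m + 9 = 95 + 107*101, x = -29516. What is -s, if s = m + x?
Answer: 18623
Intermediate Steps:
m = 10893 (m = -9 + (95 + 107*101) = -9 + (95 + 10807) = -9 + 10902 = 10893)
s = -18623 (s = 10893 - 29516 = -18623)
-s = -1*(-18623) = 18623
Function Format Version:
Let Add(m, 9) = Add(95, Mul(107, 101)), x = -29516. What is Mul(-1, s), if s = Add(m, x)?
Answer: 18623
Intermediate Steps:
m = 10893 (m = Add(-9, Add(95, Mul(107, 101))) = Add(-9, Add(95, 10807)) = Add(-9, 10902) = 10893)
s = -18623 (s = Add(10893, -29516) = -18623)
Mul(-1, s) = Mul(-1, -18623) = 18623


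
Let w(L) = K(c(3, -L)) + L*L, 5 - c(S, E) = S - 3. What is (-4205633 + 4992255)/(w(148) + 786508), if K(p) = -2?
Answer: 393311/404205 ≈ 0.97305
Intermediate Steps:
c(S, E) = 8 - S (c(S, E) = 5 - (S - 3) = 5 - (-3 + S) = 5 + (3 - S) = 8 - S)
w(L) = -2 + L² (w(L) = -2 + L*L = -2 + L²)
(-4205633 + 4992255)/(w(148) + 786508) = (-4205633 + 4992255)/((-2 + 148²) + 786508) = 786622/((-2 + 21904) + 786508) = 786622/(21902 + 786508) = 786622/808410 = 786622*(1/808410) = 393311/404205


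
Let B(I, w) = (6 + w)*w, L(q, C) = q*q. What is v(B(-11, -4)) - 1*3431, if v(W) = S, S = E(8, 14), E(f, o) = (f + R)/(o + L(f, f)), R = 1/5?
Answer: -1338049/390 ≈ -3430.9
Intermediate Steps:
R = ⅕ (R = 1*(⅕) = ⅕ ≈ 0.20000)
L(q, C) = q²
B(I, w) = w*(6 + w)
E(f, o) = (⅕ + f)/(o + f²) (E(f, o) = (f + ⅕)/(o + f²) = (⅕ + f)/(o + f²))
S = 41/390 (S = (⅕ + 8)/(14 + 8²) = (41/5)/(14 + 64) = (41/5)/78 = (1/78)*(41/5) = 41/390 ≈ 0.10513)
v(W) = 41/390
v(B(-11, -4)) - 1*3431 = 41/390 - 1*3431 = 41/390 - 3431 = -1338049/390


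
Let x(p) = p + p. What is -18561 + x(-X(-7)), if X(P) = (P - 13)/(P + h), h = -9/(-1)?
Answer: -18541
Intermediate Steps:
h = 9 (h = -9*(-1) = 9)
X(P) = (-13 + P)/(9 + P) (X(P) = (P - 13)/(P + 9) = (-13 + P)/(9 + P))
x(p) = 2*p
-18561 + x(-X(-7)) = -18561 + 2*(-(-13 - 7)/(9 - 7)) = -18561 + 2*(-(-20)/2) = -18561 + 2*(-1*(-10)) = -18561 + 2*10 = -18561 + 20 = -18541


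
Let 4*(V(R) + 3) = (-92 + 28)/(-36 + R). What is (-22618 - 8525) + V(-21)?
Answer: -1775306/57 ≈ -31146.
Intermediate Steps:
V(R) = -3 - 16/(-36 + R) (V(R) = -3 + ((-92 + 28)/(-36 + R))/4 = -3 + (-64/(-36 + R))/4 = -3 - 16/(-36 + R))
(-22618 - 8525) + V(-21) = (-22618 - 8525) + (92 - 3*(-21))/(-36 - 21) = -31143 + (92 + 63)/(-57) = -31143 - 1/57*155 = -31143 - 155/57 = -1775306/57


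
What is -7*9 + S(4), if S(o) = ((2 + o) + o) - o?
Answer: -57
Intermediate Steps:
S(o) = 2 + o (S(o) = (2 + 2*o) - o = 2 + o)
-7*9 + S(4) = -7*9 + (2 + 4) = -63 + 6 = -57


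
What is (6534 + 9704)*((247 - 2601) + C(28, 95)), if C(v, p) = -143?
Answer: -40546286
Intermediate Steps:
(6534 + 9704)*((247 - 2601) + C(28, 95)) = (6534 + 9704)*((247 - 2601) - 143) = 16238*(-2354 - 143) = 16238*(-2497) = -40546286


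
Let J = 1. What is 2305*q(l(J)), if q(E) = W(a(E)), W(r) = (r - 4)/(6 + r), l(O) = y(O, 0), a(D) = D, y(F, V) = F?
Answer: -6915/7 ≈ -987.86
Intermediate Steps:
l(O) = O
W(r) = (-4 + r)/(6 + r)
q(E) = (-4 + E)/(6 + E)
2305*q(l(J)) = 2305*((-4 + 1)/(6 + 1)) = 2305*(-3/7) = -6915/7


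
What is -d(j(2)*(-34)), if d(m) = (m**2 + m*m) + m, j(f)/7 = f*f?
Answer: -1811656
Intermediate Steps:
j(f) = 7*f**2 (j(f) = 7*(f*f) = 7*f**2)
d(m) = m + 2*m**2 (d(m) = (m**2 + m**2) + m = 2*m**2 + m = m + 2*m**2)
-d(j(2)*(-34)) = -(7*2**2)*(-34)*(1 + 2*((7*2**2)*(-34))) = -(7*4)*(-34)*(1 + 2*((7*4)*(-34))) = -28*(-34)*(1 + 2*(28*(-34))) = -(-952)*(1 + 2*(-952)) = -(-952)*(1 - 1904) = -(-952)*(-1903) = -1*1811656 = -1811656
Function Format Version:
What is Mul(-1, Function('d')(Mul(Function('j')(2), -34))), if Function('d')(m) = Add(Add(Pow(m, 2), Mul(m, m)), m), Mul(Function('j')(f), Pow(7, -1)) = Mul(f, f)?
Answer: -1811656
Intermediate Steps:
Function('j')(f) = Mul(7, Pow(f, 2)) (Function('j')(f) = Mul(7, Mul(f, f)) = Mul(7, Pow(f, 2)))
Function('d')(m) = Add(m, Mul(2, Pow(m, 2))) (Function('d')(m) = Add(Add(Pow(m, 2), Pow(m, 2)), m) = Add(Mul(2, Pow(m, 2)), m) = Add(m, Mul(2, Pow(m, 2))))
Mul(-1, Function('d')(Mul(Function('j')(2), -34))) = Mul(-1, Mul(Mul(Mul(7, Pow(2, 2)), -34), Add(1, Mul(2, Mul(Mul(7, Pow(2, 2)), -34))))) = Mul(-1, Mul(Mul(Mul(7, 4), -34), Add(1, Mul(2, Mul(Mul(7, 4), -34))))) = Mul(-1, Mul(Mul(28, -34), Add(1, Mul(2, Mul(28, -34))))) = Mul(-1, Mul(-952, Add(1, Mul(2, -952)))) = Mul(-1, Mul(-952, Add(1, -1904))) = Mul(-1, Mul(-952, -1903)) = Mul(-1, 1811656) = -1811656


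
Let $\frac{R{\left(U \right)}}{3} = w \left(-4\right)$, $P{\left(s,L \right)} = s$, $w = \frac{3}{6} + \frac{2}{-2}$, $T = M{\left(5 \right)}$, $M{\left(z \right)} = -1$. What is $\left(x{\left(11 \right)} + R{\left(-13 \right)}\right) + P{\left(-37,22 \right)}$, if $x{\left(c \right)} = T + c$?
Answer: $-21$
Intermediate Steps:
$T = -1$
$w = - \frac{1}{2}$ ($w = 3 \cdot \frac{1}{6} + 2 \left(- \frac{1}{2}\right) = \frac{1}{2} - 1 = - \frac{1}{2} \approx -0.5$)
$x{\left(c \right)} = -1 + c$
$R{\left(U \right)} = 6$ ($R{\left(U \right)} = 3 \left(\left(- \frac{1}{2}\right) \left(-4\right)\right) = 3 \cdot 2 = 6$)
$\left(x{\left(11 \right)} + R{\left(-13 \right)}\right) + P{\left(-37,22 \right)} = \left(\left(-1 + 11\right) + 6\right) - 37 = \left(10 + 6\right) - 37 = 16 - 37 = -21$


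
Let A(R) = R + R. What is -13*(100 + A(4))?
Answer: -1404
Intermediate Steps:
A(R) = 2*R
-13*(100 + A(4)) = -13*(100 + 2*4) = -13*(100 + 8) = -13*108 = -1404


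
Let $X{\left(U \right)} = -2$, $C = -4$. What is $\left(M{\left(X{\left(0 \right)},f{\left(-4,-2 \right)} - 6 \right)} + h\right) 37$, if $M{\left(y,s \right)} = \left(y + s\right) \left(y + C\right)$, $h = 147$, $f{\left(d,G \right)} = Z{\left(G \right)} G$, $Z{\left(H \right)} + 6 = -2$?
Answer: $3663$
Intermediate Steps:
$Z{\left(H \right)} = -8$ ($Z{\left(H \right)} = -6 - 2 = -8$)
$f{\left(d,G \right)} = - 8 G$
$M{\left(y,s \right)} = \left(-4 + y\right) \left(s + y\right)$ ($M{\left(y,s \right)} = \left(y + s\right) \left(y - 4\right) = \left(s + y\right) \left(-4 + y\right) = \left(-4 + y\right) \left(s + y\right)$)
$\left(M{\left(X{\left(0 \right)},f{\left(-4,-2 \right)} - 6 \right)} + h\right) 37 = \left(\left(\left(-2\right)^{2} - 4 \left(\left(-8\right) \left(-2\right) - 6\right) - -8 + \left(\left(-8\right) \left(-2\right) - 6\right) \left(-2\right)\right) + 147\right) 37 = \left(\left(4 - 4 \left(16 - 6\right) + 8 + \left(16 - 6\right) \left(-2\right)\right) + 147\right) 37 = \left(\left(4 - 40 + 8 + 10 \left(-2\right)\right) + 147\right) 37 = \left(\left(4 - 40 + 8 - 20\right) + 147\right) 37 = \left(-48 + 147\right) 37 = 99 \cdot 37 = 3663$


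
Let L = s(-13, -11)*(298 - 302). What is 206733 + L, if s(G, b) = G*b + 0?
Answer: 206161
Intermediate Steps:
s(G, b) = G*b
L = -572 (L = (-13*(-11))*(298 - 302) = 143*(-4) = -572)
206733 + L = 206733 - 572 = 206161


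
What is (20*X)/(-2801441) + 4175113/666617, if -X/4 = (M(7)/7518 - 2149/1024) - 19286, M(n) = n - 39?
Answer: 366627876358859639/64181834289093696 ≈ 5.7123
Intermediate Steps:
M(n) = -39 + n
X = 74244074251/962304 (X = -4*(((-39 + 7)/7518 - 2149/1024) - 19286) = -4*((-32*1/7518 - 2149*1/1024) - 19286) = -4*((-16/3759 - 2149/1024) - 19286) = -4*(-8094475/3849216 - 19286) = -4*(-74244074251/3849216) = 74244074251/962304 ≈ 77152.)
(20*X)/(-2801441) + 4175113/666617 = (20*(74244074251/962304))/(-2801441) + 4175113/666617 = (371220371255/240576)*(-1/2801441) + 4175113*(1/666617) = -371220371255/673959470016 + 4175113/666617 = 366627876358859639/64181834289093696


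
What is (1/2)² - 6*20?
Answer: -479/4 ≈ -119.75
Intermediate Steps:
(1/2)² - 6*20 = (½)² - 120 = ¼ - 120 = -479/4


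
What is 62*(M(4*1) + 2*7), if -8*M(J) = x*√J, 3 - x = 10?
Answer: 1953/2 ≈ 976.50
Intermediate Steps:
x = -7 (x = 3 - 1*10 = 3 - 10 = -7)
M(J) = 7*√J/8 (M(J) = -(-7)*√J/8 = 7*√J/8)
62*(M(4*1) + 2*7) = 62*(7*√(4*1)/8 + 2*7) = 62*(7*√4/8 + 14) = 62*((7/8)*2 + 14) = 62*(7/4 + 14) = 62*(63/4) = 1953/2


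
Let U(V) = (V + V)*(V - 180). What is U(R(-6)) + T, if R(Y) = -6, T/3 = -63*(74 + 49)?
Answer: -21015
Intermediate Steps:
T = -23247 (T = 3*(-63*(74 + 49)) = 3*(-63*123) = 3*(-7749) = -23247)
U(V) = 2*V*(-180 + V) (U(V) = (2*V)*(-180 + V) = 2*V*(-180 + V))
U(R(-6)) + T = 2*(-6)*(-180 - 6) - 23247 = 2*(-6)*(-186) - 23247 = 2232 - 23247 = -21015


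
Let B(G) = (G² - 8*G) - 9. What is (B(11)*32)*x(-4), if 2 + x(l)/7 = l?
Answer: -32256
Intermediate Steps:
x(l) = -14 + 7*l
B(G) = -9 + G² - 8*G
(B(11)*32)*x(-4) = ((-9 + 11² - 8*11)*32)*(-14 + 7*(-4)) = ((-9 + 121 - 88)*32)*(-14 - 28) = (24*32)*(-42) = 768*(-42) = -32256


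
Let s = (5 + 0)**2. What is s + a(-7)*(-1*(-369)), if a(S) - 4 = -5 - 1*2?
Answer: -1082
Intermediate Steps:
s = 25 (s = 5**2 = 25)
a(S) = -3 (a(S) = 4 + (-5 - 1*2) = 4 + (-5 - 2) = 4 - 7 = -3)
s + a(-7)*(-1*(-369)) = 25 - (-3)*(-369) = 25 - 3*369 = 25 - 1107 = -1082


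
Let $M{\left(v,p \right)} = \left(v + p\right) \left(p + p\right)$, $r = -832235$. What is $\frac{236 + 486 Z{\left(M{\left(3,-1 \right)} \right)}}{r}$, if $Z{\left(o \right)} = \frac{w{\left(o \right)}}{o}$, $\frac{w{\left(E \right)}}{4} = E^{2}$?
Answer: $\frac{1508}{166447} \approx 0.0090599$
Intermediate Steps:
$M{\left(v,p \right)} = 2 p \left(p + v\right)$ ($M{\left(v,p \right)} = \left(p + v\right) 2 p = 2 p \left(p + v\right)$)
$w{\left(E \right)} = 4 E^{2}$
$Z{\left(o \right)} = 4 o$ ($Z{\left(o \right)} = \frac{4 o^{2}}{o} = 4 o$)
$\frac{236 + 486 Z{\left(M{\left(3,-1 \right)} \right)}}{r} = \frac{236 + 486 \cdot 4 \cdot 2 \left(-1\right) \left(-1 + 3\right)}{-832235} = \left(236 + 486 \cdot 4 \cdot 2 \left(-1\right) 2\right) \left(- \frac{1}{832235}\right) = \left(236 + 486 \cdot 4 \left(-4\right)\right) \left(- \frac{1}{832235}\right) = \left(236 + 486 \left(-16\right)\right) \left(- \frac{1}{832235}\right) = \left(236 - 7776\right) \left(- \frac{1}{832235}\right) = \left(-7540\right) \left(- \frac{1}{832235}\right) = \frac{1508}{166447}$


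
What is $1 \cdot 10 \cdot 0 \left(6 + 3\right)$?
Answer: $0$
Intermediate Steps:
$1 \cdot 10 \cdot 0 \left(6 + 3\right) = 10 \cdot 0 \cdot 9 = 10 \cdot 0 = 0$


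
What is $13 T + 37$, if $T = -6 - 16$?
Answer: $-249$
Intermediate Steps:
$T = -22$ ($T = -6 - 16 = -22$)
$13 T + 37 = 13 \left(-22\right) + 37 = -286 + 37 = -249$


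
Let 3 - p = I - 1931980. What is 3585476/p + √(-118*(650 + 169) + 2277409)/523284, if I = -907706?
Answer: 3585476/2839689 + √2180767/523284 ≈ 1.2655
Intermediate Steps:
p = 2839689 (p = 3 - (-907706 - 1931980) = 3 - 1*(-2839686) = 3 + 2839686 = 2839689)
3585476/p + √(-118*(650 + 169) + 2277409)/523284 = 3585476/2839689 + √(-118*(650 + 169) + 2277409)/523284 = 3585476*(1/2839689) + √(-118*819 + 2277409)*(1/523284) = 3585476/2839689 + √(-96642 + 2277409)*(1/523284) = 3585476/2839689 + √2180767*(1/523284) = 3585476/2839689 + √2180767/523284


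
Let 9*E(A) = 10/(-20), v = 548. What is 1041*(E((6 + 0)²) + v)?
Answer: 3422461/6 ≈ 5.7041e+5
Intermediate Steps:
E(A) = -1/18 (E(A) = (10/(-20))/9 = (10*(-1/20))/9 = (⅑)*(-½) = -1/18)
1041*(E((6 + 0)²) + v) = 1041*(-1/18 + 548) = 1041*(9863/18) = 3422461/6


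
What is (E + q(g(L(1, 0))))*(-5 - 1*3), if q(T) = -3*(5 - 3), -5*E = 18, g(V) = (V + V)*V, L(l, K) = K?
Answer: 384/5 ≈ 76.800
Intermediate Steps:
g(V) = 2*V² (g(V) = (2*V)*V = 2*V²)
E = -18/5 (E = -⅕*18 = -18/5 ≈ -3.6000)
q(T) = -6 (q(T) = -3*2 = -6)
(E + q(g(L(1, 0))))*(-5 - 1*3) = (-18/5 - 6)*(-5 - 1*3) = -48*(-5 - 3)/5 = -48/5*(-8) = 384/5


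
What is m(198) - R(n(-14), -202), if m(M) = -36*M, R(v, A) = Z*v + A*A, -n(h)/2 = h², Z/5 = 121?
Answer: 189228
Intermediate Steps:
Z = 605 (Z = 5*121 = 605)
n(h) = -2*h²
R(v, A) = A² + 605*v (R(v, A) = 605*v + A*A = 605*v + A² = A² + 605*v)
m(198) - R(n(-14), -202) = -36*198 - ((-202)² + 605*(-2*(-14)²)) = -7128 - (40804 + 605*(-2*196)) = -7128 - (40804 + 605*(-392)) = -7128 - (40804 - 237160) = -7128 - 1*(-196356) = -7128 + 196356 = 189228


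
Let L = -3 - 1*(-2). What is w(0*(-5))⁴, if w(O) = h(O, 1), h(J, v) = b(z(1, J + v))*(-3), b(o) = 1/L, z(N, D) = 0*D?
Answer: 81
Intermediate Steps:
L = -1 (L = -3 + 2 = -1)
z(N, D) = 0
b(o) = -1 (b(o) = 1/(-1) = -1)
h(J, v) = 3 (h(J, v) = -1*(-3) = 3)
w(O) = 3
w(0*(-5))⁴ = 3⁴ = 81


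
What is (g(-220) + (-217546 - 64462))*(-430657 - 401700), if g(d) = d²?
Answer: 194445254056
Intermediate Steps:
(g(-220) + (-217546 - 64462))*(-430657 - 401700) = ((-220)² + (-217546 - 64462))*(-430657 - 401700) = (48400 - 282008)*(-832357) = -233608*(-832357) = 194445254056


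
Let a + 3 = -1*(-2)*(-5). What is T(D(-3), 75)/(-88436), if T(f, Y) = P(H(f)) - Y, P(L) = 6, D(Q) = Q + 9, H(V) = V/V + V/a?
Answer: 69/88436 ≈ 0.00078022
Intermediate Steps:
a = -13 (a = -3 - 1*(-2)*(-5) = -3 + 2*(-5) = -3 - 10 = -13)
H(V) = 1 - V/13 (H(V) = V/V + V/(-13) = 1 + V*(-1/13) = 1 - V/13)
D(Q) = 9 + Q
T(f, Y) = 6 - Y
T(D(-3), 75)/(-88436) = (6 - 1*75)/(-88436) = (6 - 75)*(-1/88436) = -69*(-1/88436) = 69/88436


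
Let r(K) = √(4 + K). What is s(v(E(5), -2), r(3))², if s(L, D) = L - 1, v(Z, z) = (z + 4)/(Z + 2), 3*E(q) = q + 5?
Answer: 25/64 ≈ 0.39063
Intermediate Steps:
E(q) = 5/3 + q/3 (E(q) = (q + 5)/3 = (5 + q)/3 = 5/3 + q/3)
v(Z, z) = (4 + z)/(2 + Z)
s(L, D) = -1 + L
s(v(E(5), -2), r(3))² = (-1 + (4 - 2)/(2 + (5/3 + (⅓)*5)))² = (-1 + 2/(2 + (5/3 + 5/3)))² = (-1 + 2/(2 + 10/3))² = (-1 + 2/(16/3))² = (-1 + (3/16)*2)² = (-1 + 3/8)² = (-5/8)² = 25/64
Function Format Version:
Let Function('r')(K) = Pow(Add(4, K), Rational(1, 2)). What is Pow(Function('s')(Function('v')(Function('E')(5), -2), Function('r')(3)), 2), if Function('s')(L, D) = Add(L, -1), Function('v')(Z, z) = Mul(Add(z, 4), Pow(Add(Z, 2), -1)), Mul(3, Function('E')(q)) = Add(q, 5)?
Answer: Rational(25, 64) ≈ 0.39063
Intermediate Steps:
Function('E')(q) = Add(Rational(5, 3), Mul(Rational(1, 3), q)) (Function('E')(q) = Mul(Rational(1, 3), Add(q, 5)) = Mul(Rational(1, 3), Add(5, q)) = Add(Rational(5, 3), Mul(Rational(1, 3), q)))
Function('v')(Z, z) = Mul(Pow(Add(2, Z), -1), Add(4, z)) (Function('v')(Z, z) = Mul(Add(4, z), Pow(Add(2, Z), -1)) = Mul(Pow(Add(2, Z), -1), Add(4, z)))
Function('s')(L, D) = Add(-1, L)
Pow(Function('s')(Function('v')(Function('E')(5), -2), Function('r')(3)), 2) = Pow(Add(-1, Mul(Pow(Add(2, Add(Rational(5, 3), Mul(Rational(1, 3), 5))), -1), Add(4, -2))), 2) = Pow(Add(-1, Mul(Pow(Add(2, Add(Rational(5, 3), Rational(5, 3))), -1), 2)), 2) = Pow(Add(-1, Mul(Pow(Add(2, Rational(10, 3)), -1), 2)), 2) = Pow(Add(-1, Mul(Pow(Rational(16, 3), -1), 2)), 2) = Pow(Add(-1, Mul(Rational(3, 16), 2)), 2) = Pow(Add(-1, Rational(3, 8)), 2) = Pow(Rational(-5, 8), 2) = Rational(25, 64)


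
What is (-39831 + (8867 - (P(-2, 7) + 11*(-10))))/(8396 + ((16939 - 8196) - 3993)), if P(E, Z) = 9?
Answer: -4409/1878 ≈ -2.3477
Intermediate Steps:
(-39831 + (8867 - (P(-2, 7) + 11*(-10))))/(8396 + ((16939 - 8196) - 3993)) = (-39831 + (8867 - (9 + 11*(-10))))/(8396 + ((16939 - 8196) - 3993)) = (-39831 + (8867 - (9 - 110)))/(8396 + (8743 - 3993)) = (-39831 + (8867 - 1*(-101)))/(8396 + 4750) = (-39831 + (8867 + 101))/13146 = (-39831 + 8968)*(1/13146) = -30863*1/13146 = -4409/1878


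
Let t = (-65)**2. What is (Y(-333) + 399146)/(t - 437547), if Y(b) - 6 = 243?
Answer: -399395/433322 ≈ -0.92171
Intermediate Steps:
Y(b) = 249 (Y(b) = 6 + 243 = 249)
t = 4225
(Y(-333) + 399146)/(t - 437547) = (249 + 399146)/(4225 - 437547) = 399395/(-433322) = 399395*(-1/433322) = -399395/433322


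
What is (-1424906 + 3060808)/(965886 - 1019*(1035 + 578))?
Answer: -1635902/677761 ≈ -2.4137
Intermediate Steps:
(-1424906 + 3060808)/(965886 - 1019*(1035 + 578)) = 1635902/(965886 - 1019*1613) = 1635902/(965886 - 1643647) = 1635902/(-677761) = 1635902*(-1/677761) = -1635902/677761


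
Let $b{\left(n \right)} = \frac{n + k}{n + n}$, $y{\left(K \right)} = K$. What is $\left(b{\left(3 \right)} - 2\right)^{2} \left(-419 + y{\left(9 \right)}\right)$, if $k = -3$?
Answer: $-1640$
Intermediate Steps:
$b{\left(n \right)} = \frac{-3 + n}{2 n}$ ($b{\left(n \right)} = \frac{n - 3}{n + n} = \frac{-3 + n}{2 n}$)
$\left(b{\left(3 \right)} - 2\right)^{2} \left(-419 + y{\left(9 \right)}\right) = \left(\frac{-3 + 3}{2 \cdot 3} - 2\right)^{2} \left(-419 + 9\right) = \left(\frac{1}{2} \cdot \frac{1}{3} \cdot 0 - 2\right)^{2} \left(-410\right) = \left(0 - 2\right)^{2} \left(-410\right) = \left(-2\right)^{2} \left(-410\right) = 4 \left(-410\right) = -1640$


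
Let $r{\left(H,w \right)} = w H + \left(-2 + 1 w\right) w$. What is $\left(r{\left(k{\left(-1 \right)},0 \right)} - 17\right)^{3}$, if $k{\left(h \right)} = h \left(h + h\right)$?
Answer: $-4913$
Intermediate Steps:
$k{\left(h \right)} = 2 h^{2}$ ($k{\left(h \right)} = h 2 h = 2 h^{2}$)
$r{\left(H,w \right)} = H w + w \left(-2 + w\right)$ ($r{\left(H,w \right)} = H w + \left(-2 + w\right) w = H w + w \left(-2 + w\right)$)
$\left(r{\left(k{\left(-1 \right)},0 \right)} - 17\right)^{3} = \left(0 \left(-2 + 2 \left(-1\right)^{2} + 0\right) - 17\right)^{3} = \left(0 \left(-2 + 2 \cdot 1 + 0\right) - 17\right)^{3} = \left(0 \left(-2 + 2 + 0\right) - 17\right)^{3} = \left(0 \cdot 0 - 17\right)^{3} = \left(0 - 17\right)^{3} = \left(-17\right)^{3} = -4913$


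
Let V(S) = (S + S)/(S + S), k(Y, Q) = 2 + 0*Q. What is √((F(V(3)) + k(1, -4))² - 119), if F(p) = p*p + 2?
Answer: I*√94 ≈ 9.6954*I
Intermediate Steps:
k(Y, Q) = 2 (k(Y, Q) = 2 + 0 = 2)
V(S) = 1 (V(S) = (2*S)/((2*S)) = (2*S)*(1/(2*S)) = 1)
F(p) = 2 + p² (F(p) = p² + 2 = 2 + p²)
√((F(V(3)) + k(1, -4))² - 119) = √(((2 + 1²) + 2)² - 119) = √(((2 + 1) + 2)² - 119) = √((3 + 2)² - 119) = √(5² - 119) = √(25 - 119) = √(-94) = I*√94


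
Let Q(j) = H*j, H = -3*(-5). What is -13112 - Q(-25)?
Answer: -12737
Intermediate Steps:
H = 15
Q(j) = 15*j
-13112 - Q(-25) = -13112 - 15*(-25) = -13112 - 1*(-375) = -13112 + 375 = -12737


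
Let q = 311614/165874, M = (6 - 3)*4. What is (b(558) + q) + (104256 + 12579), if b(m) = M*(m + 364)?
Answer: 10607715170/82937 ≈ 1.2790e+5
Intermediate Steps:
M = 12 (M = 3*4 = 12)
b(m) = 4368 + 12*m (b(m) = 12*(m + 364) = 12*(364 + m) = 4368 + 12*m)
q = 155807/82937 (q = 311614*(1/165874) = 155807/82937 ≈ 1.8786)
(b(558) + q) + (104256 + 12579) = ((4368 + 12*558) + 155807/82937) + (104256 + 12579) = ((4368 + 6696) + 155807/82937) + 116835 = (11064 + 155807/82937) + 116835 = 917770775/82937 + 116835 = 10607715170/82937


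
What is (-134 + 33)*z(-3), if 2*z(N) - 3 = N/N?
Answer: -202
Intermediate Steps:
z(N) = 2 (z(N) = 3/2 + (N/N)/2 = 3/2 + (½)*1 = 3/2 + ½ = 2)
(-134 + 33)*z(-3) = (-134 + 33)*2 = -101*2 = -202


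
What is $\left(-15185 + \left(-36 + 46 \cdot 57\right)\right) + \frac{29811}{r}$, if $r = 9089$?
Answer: $- \frac{114482500}{9089} \approx -12596.0$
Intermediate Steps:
$\left(-15185 + \left(-36 + 46 \cdot 57\right)\right) + \frac{29811}{r} = \left(-15185 + \left(-36 + 46 \cdot 57\right)\right) + \frac{29811}{9089} = \left(-15185 + \left(-36 + 2622\right)\right) + 29811 \cdot \frac{1}{9089} = \left(-15185 + 2586\right) + \frac{29811}{9089} = -12599 + \frac{29811}{9089} = - \frac{114482500}{9089}$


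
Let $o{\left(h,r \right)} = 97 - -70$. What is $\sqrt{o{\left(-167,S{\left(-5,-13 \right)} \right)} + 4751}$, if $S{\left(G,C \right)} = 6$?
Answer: $\sqrt{4918} \approx 70.128$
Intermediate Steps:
$o{\left(h,r \right)} = 167$ ($o{\left(h,r \right)} = 97 + 70 = 167$)
$\sqrt{o{\left(-167,S{\left(-5,-13 \right)} \right)} + 4751} = \sqrt{167 + 4751} = \sqrt{4918}$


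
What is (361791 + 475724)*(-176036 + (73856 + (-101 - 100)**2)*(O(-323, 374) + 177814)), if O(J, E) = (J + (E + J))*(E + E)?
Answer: -2453880449435450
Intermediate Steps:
O(J, E) = 2*E*(E + 2*J) (O(J, E) = (E + 2*J)*(2*E) = 2*E*(E + 2*J))
(361791 + 475724)*(-176036 + (73856 + (-101 - 100)**2)*(O(-323, 374) + 177814)) = (361791 + 475724)*(-176036 + (73856 + (-101 - 100)**2)*(2*374*(374 + 2*(-323)) + 177814)) = 837515*(-176036 + (73856 + (-201)**2)*(2*374*(374 - 646) + 177814)) = 837515*(-176036 + (73856 + 40401)*(2*374*(-272) + 177814)) = 837515*(-176036 + 114257*(-203456 + 177814)) = 837515*(-176036 + 114257*(-25642)) = 837515*(-176036 - 2929777994) = 837515*(-2929954030) = -2453880449435450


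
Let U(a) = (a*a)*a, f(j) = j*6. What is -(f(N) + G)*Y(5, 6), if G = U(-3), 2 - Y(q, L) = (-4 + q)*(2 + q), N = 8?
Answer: 105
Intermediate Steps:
f(j) = 6*j
U(a) = a³ (U(a) = a²*a = a³)
Y(q, L) = 2 - (-4 + q)*(2 + q)
G = -27 (G = (-3)³ = -27)
-(f(N) + G)*Y(5, 6) = -(6*8 - 27)*(10 - 1*5² + 2*5) = -(48 - 27)*(10 - 1*25 + 10) = -21*(10 - 25 + 10) = -21*(-5) = -1*(-105) = 105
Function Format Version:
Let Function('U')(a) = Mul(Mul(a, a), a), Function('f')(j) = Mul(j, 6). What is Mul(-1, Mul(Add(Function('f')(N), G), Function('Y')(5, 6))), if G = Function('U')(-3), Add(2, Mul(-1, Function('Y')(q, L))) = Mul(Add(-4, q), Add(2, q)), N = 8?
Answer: 105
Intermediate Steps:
Function('f')(j) = Mul(6, j)
Function('U')(a) = Pow(a, 3) (Function('U')(a) = Mul(Pow(a, 2), a) = Pow(a, 3))
Function('Y')(q, L) = Add(2, Mul(-1, Add(-4, q), Add(2, q))) (Function('Y')(q, L) = Add(2, Mul(-1, Mul(Add(-4, q), Add(2, q)))) = Add(2, Mul(-1, Add(-4, q), Add(2, q))))
G = -27 (G = Pow(-3, 3) = -27)
Mul(-1, Mul(Add(Function('f')(N), G), Function('Y')(5, 6))) = Mul(-1, Mul(Add(Mul(6, 8), -27), Add(10, Mul(-1, Pow(5, 2)), Mul(2, 5)))) = Mul(-1, Mul(Add(48, -27), Add(10, Mul(-1, 25), 10))) = Mul(-1, Mul(21, Add(10, -25, 10))) = Mul(-1, Mul(21, -5)) = Mul(-1, -105) = 105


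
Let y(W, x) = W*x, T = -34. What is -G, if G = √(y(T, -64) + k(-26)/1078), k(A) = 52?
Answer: -√12901790/77 ≈ -46.648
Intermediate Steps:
G = √12901790/77 (G = √(-34*(-64) + 52/1078) = √(2176 + 52*(1/1078)) = √(2176 + 26/539) = √(1172890/539) = √12901790/77 ≈ 46.648)
-G = -√12901790/77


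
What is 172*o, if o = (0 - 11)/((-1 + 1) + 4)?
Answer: -473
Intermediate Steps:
o = -11/4 (o = -11/(0 + 4) = -11/4 ≈ -2.7500)
172*o = 172*(-11/4) = -473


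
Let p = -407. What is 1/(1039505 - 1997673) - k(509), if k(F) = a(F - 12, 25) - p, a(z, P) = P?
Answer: -413928577/958168 ≈ -432.00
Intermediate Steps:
k(F) = 432 (k(F) = 25 - 1*(-407) = 25 + 407 = 432)
1/(1039505 - 1997673) - k(509) = 1/(1039505 - 1997673) - 1*432 = 1/(-958168) - 432 = -1/958168 - 432 = -413928577/958168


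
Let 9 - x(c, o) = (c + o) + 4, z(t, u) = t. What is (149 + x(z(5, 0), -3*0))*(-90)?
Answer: -13410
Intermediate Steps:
x(c, o) = 5 - c - o (x(c, o) = 9 - ((c + o) + 4) = 9 - (4 + c + o) = 9 + (-4 - c - o) = 5 - c - o)
(149 + x(z(5, 0), -3*0))*(-90) = (149 + (5 - 1*5 - (-3)*0))*(-90) = (149 + (5 - 5 - 1*0))*(-90) = (149 + (5 - 5 + 0))*(-90) = (149 + 0)*(-90) = 149*(-90) = -13410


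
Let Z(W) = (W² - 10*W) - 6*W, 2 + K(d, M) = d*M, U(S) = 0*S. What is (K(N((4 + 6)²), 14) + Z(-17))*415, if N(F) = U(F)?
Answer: 231985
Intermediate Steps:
U(S) = 0
N(F) = 0
K(d, M) = -2 + M*d (K(d, M) = -2 + d*M = -2 + M*d)
Z(W) = W² - 16*W
(K(N((4 + 6)²), 14) + Z(-17))*415 = ((-2 + 14*0) - 17*(-16 - 17))*415 = ((-2 + 0) - 17*(-33))*415 = (-2 + 561)*415 = 559*415 = 231985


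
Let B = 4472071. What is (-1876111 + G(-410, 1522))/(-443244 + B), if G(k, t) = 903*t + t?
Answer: -500223/4028827 ≈ -0.12416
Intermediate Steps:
G(k, t) = 904*t
(-1876111 + G(-410, 1522))/(-443244 + B) = (-1876111 + 904*1522)/(-443244 + 4472071) = (-1876111 + 1375888)/4028827 = -500223*1/4028827 = -500223/4028827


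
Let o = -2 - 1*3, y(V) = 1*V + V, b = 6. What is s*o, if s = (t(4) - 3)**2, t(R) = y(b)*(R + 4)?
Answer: -43245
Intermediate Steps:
y(V) = 2*V (y(V) = V + V = 2*V)
t(R) = 48 + 12*R (t(R) = (2*6)*(R + 4) = 12*(4 + R) = 48 + 12*R)
s = 8649 (s = ((48 + 12*4) - 3)**2 = ((48 + 48) - 3)**2 = (96 - 3)**2 = 93**2 = 8649)
o = -5 (o = -2 - 3 = -5)
s*o = 8649*(-5) = -43245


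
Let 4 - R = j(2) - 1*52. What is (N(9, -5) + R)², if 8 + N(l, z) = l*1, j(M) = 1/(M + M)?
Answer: 51529/16 ≈ 3220.6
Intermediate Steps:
j(M) = 1/(2*M)
R = 223/4 (R = 4 - ((½)/2 - 1*52) = 4 - ((½)*(½) - 52) = 4 - (¼ - 52) = 4 - 1*(-207/4) = 4 + 207/4 = 223/4 ≈ 55.750)
N(l, z) = -8 + l (N(l, z) = -8 + l*1 = -8 + l)
(N(9, -5) + R)² = ((-8 + 9) + 223/4)² = (1 + 223/4)² = (227/4)² = 51529/16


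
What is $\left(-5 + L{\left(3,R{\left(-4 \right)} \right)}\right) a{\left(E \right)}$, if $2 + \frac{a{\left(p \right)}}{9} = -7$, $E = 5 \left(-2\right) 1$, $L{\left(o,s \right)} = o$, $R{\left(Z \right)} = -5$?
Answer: $162$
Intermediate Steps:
$E = -10$ ($E = \left(-10\right) 1 = -10$)
$a{\left(p \right)} = -81$ ($a{\left(p \right)} = -18 + 9 \left(-7\right) = -18 - 63 = -81$)
$\left(-5 + L{\left(3,R{\left(-4 \right)} \right)}\right) a{\left(E \right)} = \left(-5 + 3\right) \left(-81\right) = \left(-2\right) \left(-81\right) = 162$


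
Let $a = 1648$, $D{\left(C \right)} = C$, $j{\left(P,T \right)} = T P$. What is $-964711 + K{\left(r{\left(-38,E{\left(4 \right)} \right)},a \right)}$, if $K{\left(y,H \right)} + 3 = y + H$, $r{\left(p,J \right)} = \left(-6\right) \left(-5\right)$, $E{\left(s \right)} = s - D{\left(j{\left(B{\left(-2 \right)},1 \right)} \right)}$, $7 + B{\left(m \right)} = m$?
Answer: $-963036$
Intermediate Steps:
$B{\left(m \right)} = -7 + m$
$j{\left(P,T \right)} = P T$
$E{\left(s \right)} = 9 + s$ ($E{\left(s \right)} = s - \left(-7 - 2\right) 1 = s - \left(-9\right) 1 = s - -9 = s + 9 = 9 + s$)
$r{\left(p,J \right)} = 30$
$K{\left(y,H \right)} = -3 + H + y$ ($K{\left(y,H \right)} = -3 + \left(y + H\right) = -3 + \left(H + y\right) = -3 + H + y$)
$-964711 + K{\left(r{\left(-38,E{\left(4 \right)} \right)},a \right)} = -964711 + \left(-3 + 1648 + 30\right) = -964711 + 1675 = -963036$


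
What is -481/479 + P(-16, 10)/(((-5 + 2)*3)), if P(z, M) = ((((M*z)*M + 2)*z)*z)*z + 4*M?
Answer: -348363769/479 ≈ -7.2727e+5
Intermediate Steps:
P(z, M) = 4*M + z³*(2 + z*M²) (P(z, M) = (((z*M² + 2)*z)*z)*z + 4*M = (((2 + z*M²)*z)*z)*z + 4*M = ((z*(2 + z*M²))*z)*z + 4*M = (z²*(2 + z*M²))*z + 4*M = z³*(2 + z*M²) + 4*M = 4*M + z³*(2 + z*M²))
-481/479 + P(-16, 10)/(((-5 + 2)*3)) = -481/479 + (2*(-16)³ + 4*10 + 10²*(-16)⁴)/(((-5 + 2)*3)) = -481*1/479 + (2*(-4096) + 40 + 100*65536)/((-3*3)) = -481/479 + (-8192 + 40 + 6553600)/(-9) = -481/479 + 6545448*(-⅑) = -481/479 - 727272 = -348363769/479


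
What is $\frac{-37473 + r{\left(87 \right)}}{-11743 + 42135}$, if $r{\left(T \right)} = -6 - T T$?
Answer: $- \frac{5631}{3799} \approx -1.4822$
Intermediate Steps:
$r{\left(T \right)} = -6 - T^{2}$
$\frac{-37473 + r{\left(87 \right)}}{-11743 + 42135} = \frac{-37473 - 7575}{-11743 + 42135} = \frac{-37473 - 7575}{30392} = \left(-37473 - 7575\right) \frac{1}{30392} = \left(-45048\right) \frac{1}{30392} = - \frac{5631}{3799}$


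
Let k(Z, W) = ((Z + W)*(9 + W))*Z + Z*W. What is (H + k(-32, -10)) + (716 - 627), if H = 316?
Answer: -619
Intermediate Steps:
k(Z, W) = W*Z + Z*(9 + W)*(W + Z) (k(Z, W) = ((W + Z)*(9 + W))*Z + W*Z = ((9 + W)*(W + Z))*Z + W*Z = Z*(9 + W)*(W + Z) + W*Z = W*Z + Z*(9 + W)*(W + Z))
(H + k(-32, -10)) + (716 - 627) = (316 - 32*((-10)² + 9*(-32) + 10*(-10) - 10*(-32))) + (716 - 627) = (316 - 32*(100 - 288 - 100 + 320)) + 89 = (316 - 32*32) + 89 = (316 - 1024) + 89 = -708 + 89 = -619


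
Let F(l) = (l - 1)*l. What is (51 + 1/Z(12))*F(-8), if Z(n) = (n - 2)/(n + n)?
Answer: 19224/5 ≈ 3844.8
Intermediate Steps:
Z(n) = (-2 + n)/(2*n) (Z(n) = (-2 + n)/((2*n)) = (-2 + n)*(1/(2*n)) = (-2 + n)/(2*n))
F(l) = l*(-1 + l) (F(l) = (-1 + l)*l = l*(-1 + l))
(51 + 1/Z(12))*F(-8) = (51 + 1/((1/2)*(-2 + 12)/12))*(-8*(-1 - 8)) = (51 + 1/((1/2)*(1/12)*10))*(-8*(-9)) = (51 + 1/(5/12))*72 = (51 + 12/5)*72 = (267/5)*72 = 19224/5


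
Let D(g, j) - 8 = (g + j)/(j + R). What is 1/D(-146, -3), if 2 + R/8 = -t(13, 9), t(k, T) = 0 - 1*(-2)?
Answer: 35/429 ≈ 0.081585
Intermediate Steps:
t(k, T) = 2 (t(k, T) = 0 + 2 = 2)
R = -32 (R = -16 + 8*(-1*2) = -16 + 8*(-2) = -16 - 16 = -32)
D(g, j) = 8 + (g + j)/(-32 + j) (D(g, j) = 8 + (g + j)/(j - 32) = 8 + (g + j)/(-32 + j))
1/D(-146, -3) = 1/((-256 - 146 + 9*(-3))/(-32 - 3)) = 1/((-256 - 146 - 27)/(-35)) = 1/(-1/35*(-429)) = 1/(429/35) = 35/429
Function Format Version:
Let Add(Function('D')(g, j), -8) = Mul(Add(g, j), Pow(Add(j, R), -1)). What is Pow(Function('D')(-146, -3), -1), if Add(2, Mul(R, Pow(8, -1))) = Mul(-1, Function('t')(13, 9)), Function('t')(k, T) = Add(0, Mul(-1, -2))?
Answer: Rational(35, 429) ≈ 0.081585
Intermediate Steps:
Function('t')(k, T) = 2 (Function('t')(k, T) = Add(0, 2) = 2)
R = -32 (R = Add(-16, Mul(8, Mul(-1, 2))) = Add(-16, Mul(8, -2)) = Add(-16, -16) = -32)
Function('D')(g, j) = Add(8, Mul(Pow(Add(-32, j), -1), Add(g, j))) (Function('D')(g, j) = Add(8, Mul(Add(g, j), Pow(Add(j, -32), -1))) = Add(8, Mul(Add(g, j), Pow(Add(-32, j), -1))) = Add(8, Mul(Pow(Add(-32, j), -1), Add(g, j))))
Pow(Function('D')(-146, -3), -1) = Pow(Mul(Pow(Add(-32, -3), -1), Add(-256, -146, Mul(9, -3))), -1) = Pow(Mul(Pow(-35, -1), Add(-256, -146, -27)), -1) = Pow(Mul(Rational(-1, 35), -429), -1) = Pow(Rational(429, 35), -1) = Rational(35, 429)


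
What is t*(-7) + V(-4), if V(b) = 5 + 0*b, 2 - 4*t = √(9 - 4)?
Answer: 3/2 + 7*√5/4 ≈ 5.4131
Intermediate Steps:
t = ½ - √5/4 (t = ½ - √(9 - 4)/4 = ½ - √5/4 ≈ -0.059017)
V(b) = 5 (V(b) = 5 + 0 = 5)
t*(-7) + V(-4) = (½ - √5/4)*(-7) + 5 = (-7/2 + 7*√5/4) + 5 = 3/2 + 7*√5/4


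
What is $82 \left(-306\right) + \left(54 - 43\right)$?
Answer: $-25081$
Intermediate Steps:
$82 \left(-306\right) + \left(54 - 43\right) = -25092 + 11 = -25081$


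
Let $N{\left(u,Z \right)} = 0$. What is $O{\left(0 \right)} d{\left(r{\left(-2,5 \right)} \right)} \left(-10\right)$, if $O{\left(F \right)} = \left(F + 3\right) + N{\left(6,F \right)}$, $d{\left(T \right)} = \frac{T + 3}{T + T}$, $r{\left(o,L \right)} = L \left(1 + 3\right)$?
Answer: $- \frac{69}{4} \approx -17.25$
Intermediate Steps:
$r{\left(o,L \right)} = 4 L$ ($r{\left(o,L \right)} = L 4 = 4 L$)
$d{\left(T \right)} = \frac{3 + T}{2 T}$
$O{\left(F \right)} = 3 + F$ ($O{\left(F \right)} = \left(F + 3\right) + 0 = \left(3 + F\right) + 0 = 3 + F$)
$O{\left(0 \right)} d{\left(r{\left(-2,5 \right)} \right)} \left(-10\right) = \left(3 + 0\right) \frac{3 + 4 \cdot 5}{2 \cdot 4 \cdot 5} \left(-10\right) = 3 \frac{3 + 20}{2 \cdot 20} \left(-10\right) = 3 \cdot \frac{1}{2} \cdot \frac{1}{20} \cdot 23 \left(-10\right) = 3 \cdot \frac{23}{40} \left(-10\right) = \frac{69}{40} \left(-10\right) = - \frac{69}{4}$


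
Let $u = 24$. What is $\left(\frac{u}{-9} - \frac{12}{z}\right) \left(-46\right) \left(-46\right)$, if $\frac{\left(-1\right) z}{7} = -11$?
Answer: $- \frac{1379632}{231} \approx -5972.4$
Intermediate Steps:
$z = 77$ ($z = \left(-7\right) \left(-11\right) = 77$)
$\left(\frac{u}{-9} - \frac{12}{z}\right) \left(-46\right) \left(-46\right) = \left(\frac{24}{-9} - \frac{12}{77}\right) \left(-46\right) \left(-46\right) = \left(24 \left(- \frac{1}{9}\right) - \frac{12}{77}\right) \left(-46\right) \left(-46\right) = \left(- \frac{8}{3} - \frac{12}{77}\right) \left(-46\right) \left(-46\right) = \left(- \frac{652}{231}\right) \left(-46\right) \left(-46\right) = \frac{29992}{231} \left(-46\right) = - \frac{1379632}{231}$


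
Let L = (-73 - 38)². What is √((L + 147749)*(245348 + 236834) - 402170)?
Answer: √77182470570 ≈ 2.7782e+5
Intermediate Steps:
L = 12321 (L = (-111)² = 12321)
√((L + 147749)*(245348 + 236834) - 402170) = √((12321 + 147749)*(245348 + 236834) - 402170) = √(160070*482182 - 402170) = √(77182872740 - 402170) = √77182470570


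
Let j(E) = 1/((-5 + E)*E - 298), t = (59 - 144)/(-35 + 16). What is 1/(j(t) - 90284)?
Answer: -108428/9789313913 ≈ -1.1076e-5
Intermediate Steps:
t = 85/19 (t = -85/(-19) = -85*(-1/19) = 85/19 ≈ 4.4737)
j(E) = 1/(-298 + E*(-5 + E)) (j(E) = 1/(E*(-5 + E) - 298) = 1/(-298 + E*(-5 + E)))
1/(j(t) - 90284) = 1/(1/(-298 + (85/19)**2 - 5*85/19) - 90284) = 1/(1/(-298 + 7225/361 - 425/19) - 90284) = 1/(1/(-108428/361) - 90284) = 1/(-361/108428 - 90284) = 1/(-9789313913/108428) = -108428/9789313913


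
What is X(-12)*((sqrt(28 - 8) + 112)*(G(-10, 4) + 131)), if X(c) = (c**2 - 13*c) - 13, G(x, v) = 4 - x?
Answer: 4660880 + 83230*sqrt(5) ≈ 4.8470e+6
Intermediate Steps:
X(c) = -13 + c**2 - 13*c
X(-12)*((sqrt(28 - 8) + 112)*(G(-10, 4) + 131)) = (-13 + (-12)**2 - 13*(-12))*((sqrt(28 - 8) + 112)*((4 - 1*(-10)) + 131)) = (-13 + 144 + 156)*((sqrt(20) + 112)*((4 + 10) + 131)) = 287*((2*sqrt(5) + 112)*(14 + 131)) = 287*((112 + 2*sqrt(5))*145) = 287*(16240 + 290*sqrt(5)) = 4660880 + 83230*sqrt(5)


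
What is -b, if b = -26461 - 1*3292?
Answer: 29753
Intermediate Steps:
b = -29753 (b = -26461 - 3292 = -29753)
-b = -1*(-29753) = 29753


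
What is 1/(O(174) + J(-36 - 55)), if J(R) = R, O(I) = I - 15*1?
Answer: 1/68 ≈ 0.014706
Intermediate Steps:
O(I) = -15 + I (O(I) = I - 15 = -15 + I)
1/(O(174) + J(-36 - 55)) = 1/((-15 + 174) + (-36 - 55)) = 1/(159 - 91) = 1/68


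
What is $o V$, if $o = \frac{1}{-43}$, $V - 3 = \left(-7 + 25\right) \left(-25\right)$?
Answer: $\frac{447}{43} \approx 10.395$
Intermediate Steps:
$V = -447$ ($V = 3 + \left(-7 + 25\right) \left(-25\right) = 3 + 18 \left(-25\right) = 3 - 450 = -447$)
$o = - \frac{1}{43} \approx -0.023256$
$o V = \left(- \frac{1}{43}\right) \left(-447\right) = \frac{447}{43}$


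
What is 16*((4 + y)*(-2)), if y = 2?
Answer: -192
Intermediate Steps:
16*((4 + y)*(-2)) = 16*((4 + 2)*(-2)) = 16*(6*(-2)) = 16*(-12) = -192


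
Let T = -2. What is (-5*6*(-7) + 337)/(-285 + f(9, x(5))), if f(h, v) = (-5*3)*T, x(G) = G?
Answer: -547/255 ≈ -2.1451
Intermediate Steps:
f(h, v) = 30 (f(h, v) = -5*3*(-2) = -15*(-2) = 30)
(-5*6*(-7) + 337)/(-285 + f(9, x(5))) = (-5*6*(-7) + 337)/(-285 + 30) = (-30*(-7) + 337)/(-255) = (210 + 337)*(-1/255) = 547*(-1/255) = -547/255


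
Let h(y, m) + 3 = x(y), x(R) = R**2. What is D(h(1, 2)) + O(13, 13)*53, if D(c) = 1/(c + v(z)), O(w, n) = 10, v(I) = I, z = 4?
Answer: 1061/2 ≈ 530.50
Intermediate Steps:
h(y, m) = -3 + y**2
D(c) = 1/(4 + c) (D(c) = 1/(c + 4) = 1/(4 + c))
D(h(1, 2)) + O(13, 13)*53 = 1/(4 + (-3 + 1**2)) + 10*53 = 1/(4 + (-3 + 1)) + 530 = 1/(4 - 2) + 530 = 1/2 + 530 = 1061/2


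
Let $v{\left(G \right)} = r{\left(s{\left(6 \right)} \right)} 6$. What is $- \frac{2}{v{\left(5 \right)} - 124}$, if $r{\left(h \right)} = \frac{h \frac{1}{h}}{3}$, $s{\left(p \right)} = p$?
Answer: $\frac{1}{61} \approx 0.016393$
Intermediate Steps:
$r{\left(h \right)} = \frac{1}{3}$ ($r{\left(h \right)} = 1 \cdot \frac{1}{3} = \frac{1}{3}$)
$v{\left(G \right)} = 2$ ($v{\left(G \right)} = \frac{1}{3} \cdot 6 = 2$)
$- \frac{2}{v{\left(5 \right)} - 124} = - \frac{2}{2 - 124} = - \frac{2}{-122} = \left(-2\right) \left(- \frac{1}{122}\right) = \frac{1}{61}$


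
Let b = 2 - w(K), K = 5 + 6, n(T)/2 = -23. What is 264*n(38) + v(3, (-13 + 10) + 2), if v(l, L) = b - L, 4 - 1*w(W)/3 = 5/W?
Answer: -133668/11 ≈ -12152.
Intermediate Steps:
n(T) = -46 (n(T) = 2*(-23) = -46)
K = 11
w(W) = 12 - 15/W
b = -95/11 (b = 2 - (12 - 15/11) = 2 - 1*117/11 = 2 - 117/11 = -95/11 ≈ -8.6364)
v(l, L) = -95/11 - L
264*n(38) + v(3, (-13 + 10) + 2) = 264*(-46) + (-95/11 - ((-13 + 10) + 2)) = -12144 + (-95/11 - (-3 + 2)) = -12144 + (-95/11 - 1*(-1)) = -12144 + (-95/11 + 1) = -12144 - 84/11 = -133668/11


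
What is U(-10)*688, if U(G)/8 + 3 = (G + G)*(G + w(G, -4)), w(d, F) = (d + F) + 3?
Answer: 2295168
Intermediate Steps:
w(d, F) = 3 + F + d (w(d, F) = (F + d) + 3 = 3 + F + d)
U(G) = -24 + 16*G*(-1 + 2*G) (U(G) = -24 + 8*((G + G)*(G + (3 - 4 + G))) = -24 + 8*((2*G)*(G + (-1 + G))) = -24 + 8*((2*G)*(-1 + 2*G)) = -24 + 8*(2*G*(-1 + 2*G)) = -24 + 16*G*(-1 + 2*G))
U(-10)*688 = (-24 - 16*(-10) + 32*(-10)²)*688 = (-24 + 160 + 32*100)*688 = (-24 + 160 + 3200)*688 = 3336*688 = 2295168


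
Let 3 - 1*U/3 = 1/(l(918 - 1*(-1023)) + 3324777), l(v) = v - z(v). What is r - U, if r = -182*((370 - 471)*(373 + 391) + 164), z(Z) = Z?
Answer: 15531131651670/1108259 ≈ 1.4014e+7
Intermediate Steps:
l(v) = 0 (l(v) = v - v = 0)
r = 14014000 (r = -182*(-101*764 + 164) = -182*(-77164 + 164) = -182*(-77000) = 14014000)
U = 9974330/1108259 (U = 9 - 3/(0 + 3324777) = 9 - 3/3324777 = 9 - 3*1/3324777 = 9 - 1/1108259 = 9974330/1108259 ≈ 9.0000)
r - U = 14014000 - 1*9974330/1108259 = 14014000 - 9974330/1108259 = 15531131651670/1108259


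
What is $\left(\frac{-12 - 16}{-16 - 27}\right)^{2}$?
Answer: $\frac{784}{1849} \approx 0.42401$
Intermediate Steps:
$\left(\frac{-12 - 16}{-16 - 27}\right)^{2} = \left(- \frac{28}{-43}\right)^{2} = \left(\left(-28\right) \left(- \frac{1}{43}\right)\right)^{2} = \left(\frac{28}{43}\right)^{2} = \frac{784}{1849}$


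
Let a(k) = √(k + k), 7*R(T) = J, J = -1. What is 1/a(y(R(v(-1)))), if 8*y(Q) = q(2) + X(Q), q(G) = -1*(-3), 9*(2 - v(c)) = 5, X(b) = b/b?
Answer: 1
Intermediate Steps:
X(b) = 1
v(c) = 13/9 (v(c) = 2 - ⅑*5 = 2 - 5/9 = 13/9)
q(G) = 3
R(T) = -⅐ (R(T) = (⅐)*(-1) = -⅐)
y(Q) = ½ (y(Q) = (3 + 1)/8 = (⅛)*4 = ½)
a(k) = √2*√k (a(k) = √(2*k) = √2*√k)
1/a(y(R(v(-1)))) = 1/(√2*√(½)) = 1/(√2*(√2/2)) = 1/1 = 1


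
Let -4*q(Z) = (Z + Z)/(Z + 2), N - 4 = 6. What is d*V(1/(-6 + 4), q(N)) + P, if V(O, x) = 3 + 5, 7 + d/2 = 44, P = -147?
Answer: 445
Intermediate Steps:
d = 74 (d = -14 + 2*44 = -14 + 88 = 74)
N = 10 (N = 4 + 6 = 10)
q(Z) = -Z/(2*(2 + Z)) (q(Z) = -(Z + Z)/(4*(Z + 2)) = -2*Z/(4*(2 + Z)) = -Z/(2*(2 + Z)))
V(O, x) = 8
d*V(1/(-6 + 4), q(N)) + P = 74*8 - 147 = 592 - 147 = 445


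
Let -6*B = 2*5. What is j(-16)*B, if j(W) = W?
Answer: 80/3 ≈ 26.667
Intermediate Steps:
B = -5/3 ≈ -1.6667
j(-16)*B = -16*(-5/3) = 80/3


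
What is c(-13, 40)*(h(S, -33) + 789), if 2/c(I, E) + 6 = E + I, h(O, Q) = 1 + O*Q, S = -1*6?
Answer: 1976/21 ≈ 94.095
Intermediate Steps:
S = -6
c(I, E) = 2/(-6 + E + I) (c(I, E) = 2/(-6 + (E + I)) = 2/(-6 + E + I))
c(-13, 40)*(h(S, -33) + 789) = (2/(-6 + 40 - 13))*((1 - 6*(-33)) + 789) = (2/21)*((1 + 198) + 789) = (2*(1/21))*(199 + 789) = (2/21)*988 = 1976/21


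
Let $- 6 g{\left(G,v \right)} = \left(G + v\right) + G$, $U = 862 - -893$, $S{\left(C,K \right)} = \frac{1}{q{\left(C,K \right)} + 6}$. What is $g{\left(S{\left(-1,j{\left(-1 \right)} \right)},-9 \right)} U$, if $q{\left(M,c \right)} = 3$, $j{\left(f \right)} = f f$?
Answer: $\frac{5135}{2} \approx 2567.5$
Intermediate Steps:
$j{\left(f \right)} = f^{2}$
$S{\left(C,K \right)} = \frac{1}{9}$ ($S{\left(C,K \right)} = \frac{1}{3 + 6} = \frac{1}{9}$)
$U = 1755$ ($U = 862 + 893 = 1755$)
$g{\left(G,v \right)} = - \frac{G}{3} - \frac{v}{6}$ ($g{\left(G,v \right)} = - \frac{\left(G + v\right) + G}{6} = - \frac{v + 2 G}{6} = - \frac{G}{3} - \frac{v}{6}$)
$g{\left(S{\left(-1,j{\left(-1 \right)} \right)},-9 \right)} U = \left(\left(- \frac{1}{3}\right) \frac{1}{9} - - \frac{3}{2}\right) 1755 = \left(- \frac{1}{27} + \frac{3}{2}\right) 1755 = \frac{79}{54} \cdot 1755 = \frac{5135}{2}$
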